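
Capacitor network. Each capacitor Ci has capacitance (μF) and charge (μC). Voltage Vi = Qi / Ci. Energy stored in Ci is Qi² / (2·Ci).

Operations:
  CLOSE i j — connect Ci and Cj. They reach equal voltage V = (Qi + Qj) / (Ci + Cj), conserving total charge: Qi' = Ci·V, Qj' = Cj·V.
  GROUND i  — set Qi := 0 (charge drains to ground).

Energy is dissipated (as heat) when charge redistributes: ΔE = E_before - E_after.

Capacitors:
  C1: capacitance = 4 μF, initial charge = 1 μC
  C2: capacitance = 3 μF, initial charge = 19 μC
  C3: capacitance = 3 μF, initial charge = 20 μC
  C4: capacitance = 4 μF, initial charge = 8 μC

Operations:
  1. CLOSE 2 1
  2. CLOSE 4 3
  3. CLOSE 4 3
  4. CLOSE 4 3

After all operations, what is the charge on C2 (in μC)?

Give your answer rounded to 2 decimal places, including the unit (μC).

Initial: C1(4μF, Q=1μC, V=0.25V), C2(3μF, Q=19μC, V=6.33V), C3(3μF, Q=20μC, V=6.67V), C4(4μF, Q=8μC, V=2.00V)
Op 1: CLOSE 2-1: Q_total=20.00, C_total=7.00, V=2.86; Q2=8.57, Q1=11.43; dissipated=31.720
Op 2: CLOSE 4-3: Q_total=28.00, C_total=7.00, V=4.00; Q4=16.00, Q3=12.00; dissipated=18.667
Op 3: CLOSE 4-3: Q_total=28.00, C_total=7.00, V=4.00; Q4=16.00, Q3=12.00; dissipated=0.000
Op 4: CLOSE 4-3: Q_total=28.00, C_total=7.00, V=4.00; Q4=16.00, Q3=12.00; dissipated=0.000
Final charges: Q1=11.43, Q2=8.57, Q3=12.00, Q4=16.00

Answer: 8.57 μC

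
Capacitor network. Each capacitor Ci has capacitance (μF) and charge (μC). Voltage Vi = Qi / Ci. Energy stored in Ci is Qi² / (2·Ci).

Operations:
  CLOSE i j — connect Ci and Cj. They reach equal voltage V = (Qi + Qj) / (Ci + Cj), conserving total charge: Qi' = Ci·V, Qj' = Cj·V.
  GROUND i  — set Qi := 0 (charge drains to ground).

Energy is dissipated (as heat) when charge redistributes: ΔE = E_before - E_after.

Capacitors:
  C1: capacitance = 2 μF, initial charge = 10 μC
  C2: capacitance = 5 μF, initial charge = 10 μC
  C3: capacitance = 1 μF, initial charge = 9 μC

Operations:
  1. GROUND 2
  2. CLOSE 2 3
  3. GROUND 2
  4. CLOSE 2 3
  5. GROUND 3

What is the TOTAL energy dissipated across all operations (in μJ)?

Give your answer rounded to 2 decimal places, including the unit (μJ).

Answer: 50.34 μJ

Derivation:
Initial: C1(2μF, Q=10μC, V=5.00V), C2(5μF, Q=10μC, V=2.00V), C3(1μF, Q=9μC, V=9.00V)
Op 1: GROUND 2: Q2=0; energy lost=10.000
Op 2: CLOSE 2-3: Q_total=9.00, C_total=6.00, V=1.50; Q2=7.50, Q3=1.50; dissipated=33.750
Op 3: GROUND 2: Q2=0; energy lost=5.625
Op 4: CLOSE 2-3: Q_total=1.50, C_total=6.00, V=0.25; Q2=1.25, Q3=0.25; dissipated=0.938
Op 5: GROUND 3: Q3=0; energy lost=0.031
Total dissipated: 50.344 μJ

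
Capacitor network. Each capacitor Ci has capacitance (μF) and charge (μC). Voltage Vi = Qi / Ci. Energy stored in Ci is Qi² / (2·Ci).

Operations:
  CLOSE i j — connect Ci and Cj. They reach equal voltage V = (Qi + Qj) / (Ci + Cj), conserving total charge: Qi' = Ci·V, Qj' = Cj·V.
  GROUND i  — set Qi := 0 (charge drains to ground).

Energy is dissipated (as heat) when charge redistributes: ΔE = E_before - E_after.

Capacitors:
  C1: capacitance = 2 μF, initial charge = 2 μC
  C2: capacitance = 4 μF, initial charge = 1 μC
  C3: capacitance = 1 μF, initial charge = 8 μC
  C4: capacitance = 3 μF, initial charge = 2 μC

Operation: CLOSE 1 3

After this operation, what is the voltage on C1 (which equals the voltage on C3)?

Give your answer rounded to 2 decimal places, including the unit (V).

Initial: C1(2μF, Q=2μC, V=1.00V), C2(4μF, Q=1μC, V=0.25V), C3(1μF, Q=8μC, V=8.00V), C4(3μF, Q=2μC, V=0.67V)
Op 1: CLOSE 1-3: Q_total=10.00, C_total=3.00, V=3.33; Q1=6.67, Q3=3.33; dissipated=16.333

Answer: 3.33 V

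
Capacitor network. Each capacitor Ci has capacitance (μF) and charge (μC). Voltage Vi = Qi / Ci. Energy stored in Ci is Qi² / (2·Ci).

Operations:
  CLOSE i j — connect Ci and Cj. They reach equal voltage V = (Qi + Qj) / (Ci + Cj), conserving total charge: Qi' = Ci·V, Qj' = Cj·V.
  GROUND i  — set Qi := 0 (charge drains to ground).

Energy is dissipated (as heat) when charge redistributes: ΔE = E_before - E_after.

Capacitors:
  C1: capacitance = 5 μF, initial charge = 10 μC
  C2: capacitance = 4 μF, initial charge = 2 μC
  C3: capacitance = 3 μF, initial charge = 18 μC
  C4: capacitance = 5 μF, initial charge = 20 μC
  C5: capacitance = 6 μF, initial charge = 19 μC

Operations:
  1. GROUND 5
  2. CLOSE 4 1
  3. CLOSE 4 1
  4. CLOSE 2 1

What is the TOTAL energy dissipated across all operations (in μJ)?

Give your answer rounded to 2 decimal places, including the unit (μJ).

Initial: C1(5μF, Q=10μC, V=2.00V), C2(4μF, Q=2μC, V=0.50V), C3(3μF, Q=18μC, V=6.00V), C4(5μF, Q=20μC, V=4.00V), C5(6μF, Q=19μC, V=3.17V)
Op 1: GROUND 5: Q5=0; energy lost=30.083
Op 2: CLOSE 4-1: Q_total=30.00, C_total=10.00, V=3.00; Q4=15.00, Q1=15.00; dissipated=5.000
Op 3: CLOSE 4-1: Q_total=30.00, C_total=10.00, V=3.00; Q4=15.00, Q1=15.00; dissipated=0.000
Op 4: CLOSE 2-1: Q_total=17.00, C_total=9.00, V=1.89; Q2=7.56, Q1=9.44; dissipated=6.944
Total dissipated: 42.028 μJ

Answer: 42.03 μJ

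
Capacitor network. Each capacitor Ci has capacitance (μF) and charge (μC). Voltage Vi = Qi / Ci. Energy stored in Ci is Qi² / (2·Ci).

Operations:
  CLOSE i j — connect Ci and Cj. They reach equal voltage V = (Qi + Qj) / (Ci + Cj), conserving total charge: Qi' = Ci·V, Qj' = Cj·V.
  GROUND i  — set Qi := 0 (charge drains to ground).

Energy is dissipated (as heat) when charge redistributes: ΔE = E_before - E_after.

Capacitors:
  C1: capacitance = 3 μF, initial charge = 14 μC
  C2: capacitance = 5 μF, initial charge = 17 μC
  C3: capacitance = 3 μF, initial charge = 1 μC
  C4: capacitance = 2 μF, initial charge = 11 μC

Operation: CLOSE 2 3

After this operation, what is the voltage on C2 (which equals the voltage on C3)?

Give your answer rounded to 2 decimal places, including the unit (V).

Initial: C1(3μF, Q=14μC, V=4.67V), C2(5μF, Q=17μC, V=3.40V), C3(3μF, Q=1μC, V=0.33V), C4(2μF, Q=11μC, V=5.50V)
Op 1: CLOSE 2-3: Q_total=18.00, C_total=8.00, V=2.25; Q2=11.25, Q3=6.75; dissipated=8.817

Answer: 2.25 V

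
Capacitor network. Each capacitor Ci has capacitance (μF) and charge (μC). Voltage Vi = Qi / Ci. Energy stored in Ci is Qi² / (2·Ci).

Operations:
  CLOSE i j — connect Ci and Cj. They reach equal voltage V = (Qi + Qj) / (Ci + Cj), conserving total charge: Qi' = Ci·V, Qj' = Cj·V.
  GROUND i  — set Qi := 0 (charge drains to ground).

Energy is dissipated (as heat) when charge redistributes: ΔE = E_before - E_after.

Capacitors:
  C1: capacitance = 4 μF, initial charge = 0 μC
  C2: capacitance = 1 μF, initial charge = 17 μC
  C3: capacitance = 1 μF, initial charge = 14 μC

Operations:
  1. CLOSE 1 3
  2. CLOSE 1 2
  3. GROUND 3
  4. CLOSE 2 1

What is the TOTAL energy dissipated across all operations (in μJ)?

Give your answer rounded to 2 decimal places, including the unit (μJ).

Answer: 162.98 μJ

Derivation:
Initial: C1(4μF, Q=0μC, V=0.00V), C2(1μF, Q=17μC, V=17.00V), C3(1μF, Q=14μC, V=14.00V)
Op 1: CLOSE 1-3: Q_total=14.00, C_total=5.00, V=2.80; Q1=11.20, Q3=2.80; dissipated=78.400
Op 2: CLOSE 1-2: Q_total=28.20, C_total=5.00, V=5.64; Q1=22.56, Q2=5.64; dissipated=80.656
Op 3: GROUND 3: Q3=0; energy lost=3.920
Op 4: CLOSE 2-1: Q_total=28.20, C_total=5.00, V=5.64; Q2=5.64, Q1=22.56; dissipated=0.000
Total dissipated: 162.976 μJ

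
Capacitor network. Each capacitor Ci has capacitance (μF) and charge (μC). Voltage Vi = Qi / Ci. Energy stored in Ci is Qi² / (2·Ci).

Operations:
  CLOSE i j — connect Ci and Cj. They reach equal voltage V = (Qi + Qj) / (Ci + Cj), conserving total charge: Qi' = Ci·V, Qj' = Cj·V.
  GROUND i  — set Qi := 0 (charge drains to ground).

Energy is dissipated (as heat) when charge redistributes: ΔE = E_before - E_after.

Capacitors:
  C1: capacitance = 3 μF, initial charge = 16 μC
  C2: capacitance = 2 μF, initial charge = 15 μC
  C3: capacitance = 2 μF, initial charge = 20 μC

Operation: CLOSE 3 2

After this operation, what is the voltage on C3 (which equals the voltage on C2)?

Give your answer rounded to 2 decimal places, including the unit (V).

Initial: C1(3μF, Q=16μC, V=5.33V), C2(2μF, Q=15μC, V=7.50V), C3(2μF, Q=20μC, V=10.00V)
Op 1: CLOSE 3-2: Q_total=35.00, C_total=4.00, V=8.75; Q3=17.50, Q2=17.50; dissipated=3.125

Answer: 8.75 V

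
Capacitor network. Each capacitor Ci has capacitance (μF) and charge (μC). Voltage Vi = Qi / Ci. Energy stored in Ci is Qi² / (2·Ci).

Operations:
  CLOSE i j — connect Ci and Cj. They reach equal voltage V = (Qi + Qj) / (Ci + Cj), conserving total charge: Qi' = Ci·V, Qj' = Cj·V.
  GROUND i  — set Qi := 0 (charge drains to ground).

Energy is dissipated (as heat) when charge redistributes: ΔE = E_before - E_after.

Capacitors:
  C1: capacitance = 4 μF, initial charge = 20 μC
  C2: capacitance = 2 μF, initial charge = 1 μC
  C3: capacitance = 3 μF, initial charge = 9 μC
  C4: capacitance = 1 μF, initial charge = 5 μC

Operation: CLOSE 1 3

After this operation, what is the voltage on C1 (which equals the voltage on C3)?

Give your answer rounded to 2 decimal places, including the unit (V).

Answer: 4.14 V

Derivation:
Initial: C1(4μF, Q=20μC, V=5.00V), C2(2μF, Q=1μC, V=0.50V), C3(3μF, Q=9μC, V=3.00V), C4(1μF, Q=5μC, V=5.00V)
Op 1: CLOSE 1-3: Q_total=29.00, C_total=7.00, V=4.14; Q1=16.57, Q3=12.43; dissipated=3.429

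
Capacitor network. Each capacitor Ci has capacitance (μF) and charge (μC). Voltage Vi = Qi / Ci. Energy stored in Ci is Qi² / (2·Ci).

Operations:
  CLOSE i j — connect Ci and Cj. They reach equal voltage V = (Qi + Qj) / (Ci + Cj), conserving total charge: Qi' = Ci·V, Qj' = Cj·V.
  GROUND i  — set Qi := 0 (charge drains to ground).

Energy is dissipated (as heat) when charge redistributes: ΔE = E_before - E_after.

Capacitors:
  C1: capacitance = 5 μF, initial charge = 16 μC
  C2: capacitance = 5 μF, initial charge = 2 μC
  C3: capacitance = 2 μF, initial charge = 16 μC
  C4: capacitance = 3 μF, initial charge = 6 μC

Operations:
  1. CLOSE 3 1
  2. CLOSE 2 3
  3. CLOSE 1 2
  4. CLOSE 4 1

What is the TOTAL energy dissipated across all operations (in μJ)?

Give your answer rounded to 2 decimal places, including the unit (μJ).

Answer: 41.08 μJ

Derivation:
Initial: C1(5μF, Q=16μC, V=3.20V), C2(5μF, Q=2μC, V=0.40V), C3(2μF, Q=16μC, V=8.00V), C4(3μF, Q=6μC, V=2.00V)
Op 1: CLOSE 3-1: Q_total=32.00, C_total=7.00, V=4.57; Q3=9.14, Q1=22.86; dissipated=16.457
Op 2: CLOSE 2-3: Q_total=11.14, C_total=7.00, V=1.59; Q2=7.96, Q3=3.18; dissipated=12.429
Op 3: CLOSE 1-2: Q_total=30.82, C_total=10.00, V=3.08; Q1=15.41, Q2=15.41; dissipated=11.097
Op 4: CLOSE 4-1: Q_total=21.41, C_total=8.00, V=2.68; Q4=8.03, Q1=13.38; dissipated=1.097
Total dissipated: 41.081 μJ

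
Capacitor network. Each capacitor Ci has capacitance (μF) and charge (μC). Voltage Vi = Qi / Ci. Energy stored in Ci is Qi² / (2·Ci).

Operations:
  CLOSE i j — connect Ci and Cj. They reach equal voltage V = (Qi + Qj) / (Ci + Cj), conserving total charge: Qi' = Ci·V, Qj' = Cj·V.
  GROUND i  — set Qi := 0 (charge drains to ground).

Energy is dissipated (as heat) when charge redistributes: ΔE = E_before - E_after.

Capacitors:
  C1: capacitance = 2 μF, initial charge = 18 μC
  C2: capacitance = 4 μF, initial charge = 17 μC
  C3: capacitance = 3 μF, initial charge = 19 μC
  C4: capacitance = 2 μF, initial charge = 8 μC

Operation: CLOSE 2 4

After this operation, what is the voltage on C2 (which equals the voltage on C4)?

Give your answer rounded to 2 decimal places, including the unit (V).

Answer: 4.17 V

Derivation:
Initial: C1(2μF, Q=18μC, V=9.00V), C2(4μF, Q=17μC, V=4.25V), C3(3μF, Q=19μC, V=6.33V), C4(2μF, Q=8μC, V=4.00V)
Op 1: CLOSE 2-4: Q_total=25.00, C_total=6.00, V=4.17; Q2=16.67, Q4=8.33; dissipated=0.042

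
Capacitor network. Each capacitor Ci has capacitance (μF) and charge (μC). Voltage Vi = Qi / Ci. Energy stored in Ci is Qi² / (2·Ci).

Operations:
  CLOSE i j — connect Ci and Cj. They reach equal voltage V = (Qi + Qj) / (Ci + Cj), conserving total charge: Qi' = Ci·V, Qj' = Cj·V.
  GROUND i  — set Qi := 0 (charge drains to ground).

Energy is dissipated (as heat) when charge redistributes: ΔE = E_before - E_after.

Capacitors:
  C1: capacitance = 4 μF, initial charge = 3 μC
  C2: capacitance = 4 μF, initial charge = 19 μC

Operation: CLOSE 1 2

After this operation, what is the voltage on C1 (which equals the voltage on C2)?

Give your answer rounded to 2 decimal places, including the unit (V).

Answer: 2.75 V

Derivation:
Initial: C1(4μF, Q=3μC, V=0.75V), C2(4μF, Q=19μC, V=4.75V)
Op 1: CLOSE 1-2: Q_total=22.00, C_total=8.00, V=2.75; Q1=11.00, Q2=11.00; dissipated=16.000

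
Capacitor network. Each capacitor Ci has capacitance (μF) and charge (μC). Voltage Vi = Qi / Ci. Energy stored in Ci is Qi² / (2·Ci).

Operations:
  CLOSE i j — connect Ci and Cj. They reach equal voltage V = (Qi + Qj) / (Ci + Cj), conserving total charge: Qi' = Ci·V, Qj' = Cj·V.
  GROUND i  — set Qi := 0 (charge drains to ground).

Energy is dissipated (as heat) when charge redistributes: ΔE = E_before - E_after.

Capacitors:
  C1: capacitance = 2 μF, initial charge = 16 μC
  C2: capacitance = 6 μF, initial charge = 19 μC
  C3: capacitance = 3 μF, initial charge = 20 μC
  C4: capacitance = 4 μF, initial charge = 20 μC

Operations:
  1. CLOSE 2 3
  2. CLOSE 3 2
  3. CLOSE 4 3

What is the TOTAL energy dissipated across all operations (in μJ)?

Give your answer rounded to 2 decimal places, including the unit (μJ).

Answer: 12.63 μJ

Derivation:
Initial: C1(2μF, Q=16μC, V=8.00V), C2(6μF, Q=19μC, V=3.17V), C3(3μF, Q=20μC, V=6.67V), C4(4μF, Q=20μC, V=5.00V)
Op 1: CLOSE 2-3: Q_total=39.00, C_total=9.00, V=4.33; Q2=26.00, Q3=13.00; dissipated=12.250
Op 2: CLOSE 3-2: Q_total=39.00, C_total=9.00, V=4.33; Q3=13.00, Q2=26.00; dissipated=0.000
Op 3: CLOSE 4-3: Q_total=33.00, C_total=7.00, V=4.71; Q4=18.86, Q3=14.14; dissipated=0.381
Total dissipated: 12.631 μJ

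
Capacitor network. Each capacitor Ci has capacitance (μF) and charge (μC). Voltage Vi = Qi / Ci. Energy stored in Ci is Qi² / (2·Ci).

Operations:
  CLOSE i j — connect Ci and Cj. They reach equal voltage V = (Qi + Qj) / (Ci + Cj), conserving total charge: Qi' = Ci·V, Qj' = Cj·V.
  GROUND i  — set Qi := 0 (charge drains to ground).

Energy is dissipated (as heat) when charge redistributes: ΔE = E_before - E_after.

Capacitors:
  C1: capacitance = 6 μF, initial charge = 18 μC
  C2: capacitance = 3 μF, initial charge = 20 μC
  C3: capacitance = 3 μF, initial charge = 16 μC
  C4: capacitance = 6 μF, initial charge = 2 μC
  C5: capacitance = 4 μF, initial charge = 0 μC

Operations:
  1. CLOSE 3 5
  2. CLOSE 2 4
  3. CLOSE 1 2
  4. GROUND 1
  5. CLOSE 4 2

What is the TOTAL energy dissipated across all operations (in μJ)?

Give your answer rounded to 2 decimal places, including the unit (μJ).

Initial: C1(6μF, Q=18μC, V=3.00V), C2(3μF, Q=20μC, V=6.67V), C3(3μF, Q=16μC, V=5.33V), C4(6μF, Q=2μC, V=0.33V), C5(4μF, Q=0μC, V=0.00V)
Op 1: CLOSE 3-5: Q_total=16.00, C_total=7.00, V=2.29; Q3=6.86, Q5=9.14; dissipated=24.381
Op 2: CLOSE 2-4: Q_total=22.00, C_total=9.00, V=2.44; Q2=7.33, Q4=14.67; dissipated=40.111
Op 3: CLOSE 1-2: Q_total=25.33, C_total=9.00, V=2.81; Q1=16.89, Q2=8.44; dissipated=0.309
Op 4: GROUND 1: Q1=0; energy lost=23.770
Op 5: CLOSE 4-2: Q_total=23.11, C_total=9.00, V=2.57; Q4=15.41, Q2=7.70; dissipated=0.137
Total dissipated: 88.707 μJ

Answer: 88.71 μJ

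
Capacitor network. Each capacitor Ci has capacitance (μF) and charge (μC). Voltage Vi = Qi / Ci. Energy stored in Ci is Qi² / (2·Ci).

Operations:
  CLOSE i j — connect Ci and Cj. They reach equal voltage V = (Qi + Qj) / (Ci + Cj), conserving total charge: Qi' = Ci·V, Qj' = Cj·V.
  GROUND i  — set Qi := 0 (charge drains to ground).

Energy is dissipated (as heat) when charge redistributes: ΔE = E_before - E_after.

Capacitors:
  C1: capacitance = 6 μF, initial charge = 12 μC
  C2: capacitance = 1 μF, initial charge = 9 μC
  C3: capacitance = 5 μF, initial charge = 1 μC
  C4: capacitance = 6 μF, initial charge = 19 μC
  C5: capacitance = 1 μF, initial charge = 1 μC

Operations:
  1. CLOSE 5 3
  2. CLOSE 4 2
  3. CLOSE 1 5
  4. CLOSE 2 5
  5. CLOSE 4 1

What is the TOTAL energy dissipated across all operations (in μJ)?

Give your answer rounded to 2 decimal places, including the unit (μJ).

Answer: 24.81 μJ

Derivation:
Initial: C1(6μF, Q=12μC, V=2.00V), C2(1μF, Q=9μC, V=9.00V), C3(5μF, Q=1μC, V=0.20V), C4(6μF, Q=19μC, V=3.17V), C5(1μF, Q=1μC, V=1.00V)
Op 1: CLOSE 5-3: Q_total=2.00, C_total=6.00, V=0.33; Q5=0.33, Q3=1.67; dissipated=0.267
Op 2: CLOSE 4-2: Q_total=28.00, C_total=7.00, V=4.00; Q4=24.00, Q2=4.00; dissipated=14.583
Op 3: CLOSE 1-5: Q_total=12.33, C_total=7.00, V=1.76; Q1=10.57, Q5=1.76; dissipated=1.190
Op 4: CLOSE 2-5: Q_total=5.76, C_total=2.00, V=2.88; Q2=2.88, Q5=2.88; dissipated=1.252
Op 5: CLOSE 4-1: Q_total=34.57, C_total=12.00, V=2.88; Q4=17.29, Q1=17.29; dissipated=7.514
Total dissipated: 24.806 μJ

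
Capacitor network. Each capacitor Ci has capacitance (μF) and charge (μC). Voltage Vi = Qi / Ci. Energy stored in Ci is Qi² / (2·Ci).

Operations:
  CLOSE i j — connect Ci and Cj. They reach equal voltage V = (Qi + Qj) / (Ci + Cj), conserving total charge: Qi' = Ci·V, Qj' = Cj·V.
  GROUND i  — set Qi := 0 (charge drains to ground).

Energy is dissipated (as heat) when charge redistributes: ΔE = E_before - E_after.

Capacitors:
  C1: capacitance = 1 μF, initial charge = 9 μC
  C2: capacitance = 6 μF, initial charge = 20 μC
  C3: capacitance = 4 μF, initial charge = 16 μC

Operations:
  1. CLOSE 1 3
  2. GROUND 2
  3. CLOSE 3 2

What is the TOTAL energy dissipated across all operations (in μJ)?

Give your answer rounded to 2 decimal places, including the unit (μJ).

Initial: C1(1μF, Q=9μC, V=9.00V), C2(6μF, Q=20μC, V=3.33V), C3(4μF, Q=16μC, V=4.00V)
Op 1: CLOSE 1-3: Q_total=25.00, C_total=5.00, V=5.00; Q1=5.00, Q3=20.00; dissipated=10.000
Op 2: GROUND 2: Q2=0; energy lost=33.333
Op 3: CLOSE 3-2: Q_total=20.00, C_total=10.00, V=2.00; Q3=8.00, Q2=12.00; dissipated=30.000
Total dissipated: 73.333 μJ

Answer: 73.33 μJ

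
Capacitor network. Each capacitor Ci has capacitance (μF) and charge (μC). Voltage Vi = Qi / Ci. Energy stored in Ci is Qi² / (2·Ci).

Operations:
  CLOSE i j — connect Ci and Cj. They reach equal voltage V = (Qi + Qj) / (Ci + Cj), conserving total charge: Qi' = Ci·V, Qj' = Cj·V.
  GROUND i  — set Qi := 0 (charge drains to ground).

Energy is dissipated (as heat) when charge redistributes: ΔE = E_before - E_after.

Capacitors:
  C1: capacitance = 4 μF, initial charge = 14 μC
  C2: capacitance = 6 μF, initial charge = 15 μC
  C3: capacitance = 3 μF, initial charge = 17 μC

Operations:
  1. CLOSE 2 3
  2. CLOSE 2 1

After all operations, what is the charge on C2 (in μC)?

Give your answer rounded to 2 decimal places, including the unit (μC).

Answer: 21.20 μC

Derivation:
Initial: C1(4μF, Q=14μC, V=3.50V), C2(6μF, Q=15μC, V=2.50V), C3(3μF, Q=17μC, V=5.67V)
Op 1: CLOSE 2-3: Q_total=32.00, C_total=9.00, V=3.56; Q2=21.33, Q3=10.67; dissipated=10.028
Op 2: CLOSE 2-1: Q_total=35.33, C_total=10.00, V=3.53; Q2=21.20, Q1=14.13; dissipated=0.004
Final charges: Q1=14.13, Q2=21.20, Q3=10.67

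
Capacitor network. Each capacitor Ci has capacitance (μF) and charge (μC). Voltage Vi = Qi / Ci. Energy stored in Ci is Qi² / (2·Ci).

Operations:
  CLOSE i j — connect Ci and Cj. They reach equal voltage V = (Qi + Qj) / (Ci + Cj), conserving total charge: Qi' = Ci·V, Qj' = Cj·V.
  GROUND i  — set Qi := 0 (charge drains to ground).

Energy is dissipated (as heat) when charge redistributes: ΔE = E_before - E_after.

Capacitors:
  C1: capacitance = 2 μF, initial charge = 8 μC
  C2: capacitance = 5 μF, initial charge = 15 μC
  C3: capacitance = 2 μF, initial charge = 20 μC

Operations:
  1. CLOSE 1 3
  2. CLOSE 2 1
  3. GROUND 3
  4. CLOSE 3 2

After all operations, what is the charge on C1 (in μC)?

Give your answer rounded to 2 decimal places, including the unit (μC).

Answer: 8.29 μC

Derivation:
Initial: C1(2μF, Q=8μC, V=4.00V), C2(5μF, Q=15μC, V=3.00V), C3(2μF, Q=20μC, V=10.00V)
Op 1: CLOSE 1-3: Q_total=28.00, C_total=4.00, V=7.00; Q1=14.00, Q3=14.00; dissipated=18.000
Op 2: CLOSE 2-1: Q_total=29.00, C_total=7.00, V=4.14; Q2=20.71, Q1=8.29; dissipated=11.429
Op 3: GROUND 3: Q3=0; energy lost=49.000
Op 4: CLOSE 3-2: Q_total=20.71, C_total=7.00, V=2.96; Q3=5.92, Q2=14.80; dissipated=12.259
Final charges: Q1=8.29, Q2=14.80, Q3=5.92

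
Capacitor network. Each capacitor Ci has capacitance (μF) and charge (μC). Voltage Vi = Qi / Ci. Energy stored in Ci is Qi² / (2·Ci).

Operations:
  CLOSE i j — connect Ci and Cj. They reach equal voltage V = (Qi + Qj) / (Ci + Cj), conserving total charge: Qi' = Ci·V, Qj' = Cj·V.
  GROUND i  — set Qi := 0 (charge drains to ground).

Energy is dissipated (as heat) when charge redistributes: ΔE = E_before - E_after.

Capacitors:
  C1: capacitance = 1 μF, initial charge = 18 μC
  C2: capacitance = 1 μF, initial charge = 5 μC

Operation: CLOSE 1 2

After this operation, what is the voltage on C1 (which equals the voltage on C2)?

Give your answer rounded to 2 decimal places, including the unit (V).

Answer: 11.50 V

Derivation:
Initial: C1(1μF, Q=18μC, V=18.00V), C2(1μF, Q=5μC, V=5.00V)
Op 1: CLOSE 1-2: Q_total=23.00, C_total=2.00, V=11.50; Q1=11.50, Q2=11.50; dissipated=42.250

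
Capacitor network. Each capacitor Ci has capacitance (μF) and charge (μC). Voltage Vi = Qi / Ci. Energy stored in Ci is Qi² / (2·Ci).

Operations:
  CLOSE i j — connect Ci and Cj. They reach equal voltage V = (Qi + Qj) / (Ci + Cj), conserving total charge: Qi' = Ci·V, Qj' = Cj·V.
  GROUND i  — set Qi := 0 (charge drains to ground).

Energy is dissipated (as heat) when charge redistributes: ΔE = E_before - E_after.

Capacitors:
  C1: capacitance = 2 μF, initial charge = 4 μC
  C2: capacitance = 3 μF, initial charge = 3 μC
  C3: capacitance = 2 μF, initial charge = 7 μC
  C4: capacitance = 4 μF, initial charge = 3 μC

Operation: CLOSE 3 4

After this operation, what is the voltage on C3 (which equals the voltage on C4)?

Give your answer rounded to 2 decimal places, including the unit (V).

Answer: 1.67 V

Derivation:
Initial: C1(2μF, Q=4μC, V=2.00V), C2(3μF, Q=3μC, V=1.00V), C3(2μF, Q=7μC, V=3.50V), C4(4μF, Q=3μC, V=0.75V)
Op 1: CLOSE 3-4: Q_total=10.00, C_total=6.00, V=1.67; Q3=3.33, Q4=6.67; dissipated=5.042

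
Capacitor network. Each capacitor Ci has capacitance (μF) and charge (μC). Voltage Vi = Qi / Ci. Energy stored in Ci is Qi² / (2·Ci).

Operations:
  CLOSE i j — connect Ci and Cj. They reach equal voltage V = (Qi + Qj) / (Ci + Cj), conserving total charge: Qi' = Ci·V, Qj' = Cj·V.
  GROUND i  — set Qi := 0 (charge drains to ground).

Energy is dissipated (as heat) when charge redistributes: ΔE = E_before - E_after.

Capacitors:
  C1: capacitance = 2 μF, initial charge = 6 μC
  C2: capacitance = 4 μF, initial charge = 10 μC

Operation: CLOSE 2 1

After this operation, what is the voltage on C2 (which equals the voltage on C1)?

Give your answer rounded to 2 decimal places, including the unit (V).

Answer: 2.67 V

Derivation:
Initial: C1(2μF, Q=6μC, V=3.00V), C2(4μF, Q=10μC, V=2.50V)
Op 1: CLOSE 2-1: Q_total=16.00, C_total=6.00, V=2.67; Q2=10.67, Q1=5.33; dissipated=0.167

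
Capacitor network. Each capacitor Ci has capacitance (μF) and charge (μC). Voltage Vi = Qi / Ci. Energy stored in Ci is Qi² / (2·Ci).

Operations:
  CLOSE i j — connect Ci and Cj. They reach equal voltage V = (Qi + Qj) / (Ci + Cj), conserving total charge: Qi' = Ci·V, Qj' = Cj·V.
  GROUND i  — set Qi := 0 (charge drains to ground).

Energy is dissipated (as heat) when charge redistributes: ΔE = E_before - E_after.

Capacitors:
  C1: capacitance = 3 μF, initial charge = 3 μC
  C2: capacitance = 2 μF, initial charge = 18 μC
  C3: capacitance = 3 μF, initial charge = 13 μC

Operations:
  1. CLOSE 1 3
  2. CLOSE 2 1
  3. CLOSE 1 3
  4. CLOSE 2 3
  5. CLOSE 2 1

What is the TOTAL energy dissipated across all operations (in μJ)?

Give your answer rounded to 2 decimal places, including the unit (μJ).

Answer: 38.33 μJ

Derivation:
Initial: C1(3μF, Q=3μC, V=1.00V), C2(2μF, Q=18μC, V=9.00V), C3(3μF, Q=13μC, V=4.33V)
Op 1: CLOSE 1-3: Q_total=16.00, C_total=6.00, V=2.67; Q1=8.00, Q3=8.00; dissipated=8.333
Op 2: CLOSE 2-1: Q_total=26.00, C_total=5.00, V=5.20; Q2=10.40, Q1=15.60; dissipated=24.067
Op 3: CLOSE 1-3: Q_total=23.60, C_total=6.00, V=3.93; Q1=11.80, Q3=11.80; dissipated=4.813
Op 4: CLOSE 2-3: Q_total=22.20, C_total=5.00, V=4.44; Q2=8.88, Q3=13.32; dissipated=0.963
Op 5: CLOSE 2-1: Q_total=20.68, C_total=5.00, V=4.14; Q2=8.27, Q1=12.41; dissipated=0.154
Total dissipated: 38.330 μJ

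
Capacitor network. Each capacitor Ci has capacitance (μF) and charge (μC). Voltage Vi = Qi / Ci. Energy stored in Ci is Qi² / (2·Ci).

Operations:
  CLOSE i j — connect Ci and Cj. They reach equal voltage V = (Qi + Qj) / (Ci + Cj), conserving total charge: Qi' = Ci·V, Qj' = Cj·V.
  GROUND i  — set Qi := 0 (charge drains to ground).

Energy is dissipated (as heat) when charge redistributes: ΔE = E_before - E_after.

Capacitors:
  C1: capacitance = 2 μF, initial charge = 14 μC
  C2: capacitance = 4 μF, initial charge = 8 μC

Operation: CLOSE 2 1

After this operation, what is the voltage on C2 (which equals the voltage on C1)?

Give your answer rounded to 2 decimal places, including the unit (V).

Initial: C1(2μF, Q=14μC, V=7.00V), C2(4μF, Q=8μC, V=2.00V)
Op 1: CLOSE 2-1: Q_total=22.00, C_total=6.00, V=3.67; Q2=14.67, Q1=7.33; dissipated=16.667

Answer: 3.67 V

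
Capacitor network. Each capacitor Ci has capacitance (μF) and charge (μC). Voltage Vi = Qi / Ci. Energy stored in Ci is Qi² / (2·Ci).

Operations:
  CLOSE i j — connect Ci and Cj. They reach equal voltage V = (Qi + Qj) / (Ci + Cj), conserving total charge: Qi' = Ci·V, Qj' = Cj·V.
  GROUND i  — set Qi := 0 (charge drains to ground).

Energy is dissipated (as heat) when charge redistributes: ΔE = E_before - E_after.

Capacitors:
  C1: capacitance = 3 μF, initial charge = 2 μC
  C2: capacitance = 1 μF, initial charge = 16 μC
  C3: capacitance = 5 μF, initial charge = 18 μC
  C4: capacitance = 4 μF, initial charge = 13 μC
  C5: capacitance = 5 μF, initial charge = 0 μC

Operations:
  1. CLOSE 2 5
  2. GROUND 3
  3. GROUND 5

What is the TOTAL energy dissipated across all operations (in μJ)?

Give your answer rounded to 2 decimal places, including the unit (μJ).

Initial: C1(3μF, Q=2μC, V=0.67V), C2(1μF, Q=16μC, V=16.00V), C3(5μF, Q=18μC, V=3.60V), C4(4μF, Q=13μC, V=3.25V), C5(5μF, Q=0μC, V=0.00V)
Op 1: CLOSE 2-5: Q_total=16.00, C_total=6.00, V=2.67; Q2=2.67, Q5=13.33; dissipated=106.667
Op 2: GROUND 3: Q3=0; energy lost=32.400
Op 3: GROUND 5: Q5=0; energy lost=17.778
Total dissipated: 156.844 μJ

Answer: 156.84 μJ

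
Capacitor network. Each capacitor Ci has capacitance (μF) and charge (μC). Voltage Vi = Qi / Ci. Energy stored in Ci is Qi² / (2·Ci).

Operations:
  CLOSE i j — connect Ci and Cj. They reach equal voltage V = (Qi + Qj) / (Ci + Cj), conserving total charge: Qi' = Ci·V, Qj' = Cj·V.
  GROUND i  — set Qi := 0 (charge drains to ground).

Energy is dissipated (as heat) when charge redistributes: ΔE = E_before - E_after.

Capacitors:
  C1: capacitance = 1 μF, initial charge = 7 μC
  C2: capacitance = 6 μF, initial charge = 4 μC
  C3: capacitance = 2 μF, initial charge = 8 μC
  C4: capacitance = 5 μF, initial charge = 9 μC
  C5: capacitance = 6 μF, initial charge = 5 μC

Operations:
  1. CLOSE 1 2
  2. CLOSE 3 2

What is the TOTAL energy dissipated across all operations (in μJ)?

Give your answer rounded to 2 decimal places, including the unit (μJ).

Answer: 21.61 μJ

Derivation:
Initial: C1(1μF, Q=7μC, V=7.00V), C2(6μF, Q=4μC, V=0.67V), C3(2μF, Q=8μC, V=4.00V), C4(5μF, Q=9μC, V=1.80V), C5(6μF, Q=5μC, V=0.83V)
Op 1: CLOSE 1-2: Q_total=11.00, C_total=7.00, V=1.57; Q1=1.57, Q2=9.43; dissipated=17.190
Op 2: CLOSE 3-2: Q_total=17.43, C_total=8.00, V=2.18; Q3=4.36, Q2=13.07; dissipated=4.423
Total dissipated: 21.614 μJ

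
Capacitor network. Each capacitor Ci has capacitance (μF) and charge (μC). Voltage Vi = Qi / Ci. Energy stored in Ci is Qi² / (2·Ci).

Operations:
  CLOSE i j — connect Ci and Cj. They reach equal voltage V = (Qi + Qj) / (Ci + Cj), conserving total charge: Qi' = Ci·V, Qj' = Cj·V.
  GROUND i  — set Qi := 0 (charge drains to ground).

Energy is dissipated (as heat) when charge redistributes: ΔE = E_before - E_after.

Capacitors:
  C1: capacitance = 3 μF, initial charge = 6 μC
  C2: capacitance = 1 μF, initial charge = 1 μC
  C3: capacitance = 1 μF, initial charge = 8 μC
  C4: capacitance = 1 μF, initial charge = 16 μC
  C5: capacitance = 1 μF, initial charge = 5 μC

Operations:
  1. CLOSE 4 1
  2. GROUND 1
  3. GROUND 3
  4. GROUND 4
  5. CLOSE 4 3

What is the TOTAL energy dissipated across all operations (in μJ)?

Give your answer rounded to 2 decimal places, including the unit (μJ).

Answer: 166.00 μJ

Derivation:
Initial: C1(3μF, Q=6μC, V=2.00V), C2(1μF, Q=1μC, V=1.00V), C3(1μF, Q=8μC, V=8.00V), C4(1μF, Q=16μC, V=16.00V), C5(1μF, Q=5μC, V=5.00V)
Op 1: CLOSE 4-1: Q_total=22.00, C_total=4.00, V=5.50; Q4=5.50, Q1=16.50; dissipated=73.500
Op 2: GROUND 1: Q1=0; energy lost=45.375
Op 3: GROUND 3: Q3=0; energy lost=32.000
Op 4: GROUND 4: Q4=0; energy lost=15.125
Op 5: CLOSE 4-3: Q_total=0.00, C_total=2.00, V=0.00; Q4=0.00, Q3=0.00; dissipated=0.000
Total dissipated: 166.000 μJ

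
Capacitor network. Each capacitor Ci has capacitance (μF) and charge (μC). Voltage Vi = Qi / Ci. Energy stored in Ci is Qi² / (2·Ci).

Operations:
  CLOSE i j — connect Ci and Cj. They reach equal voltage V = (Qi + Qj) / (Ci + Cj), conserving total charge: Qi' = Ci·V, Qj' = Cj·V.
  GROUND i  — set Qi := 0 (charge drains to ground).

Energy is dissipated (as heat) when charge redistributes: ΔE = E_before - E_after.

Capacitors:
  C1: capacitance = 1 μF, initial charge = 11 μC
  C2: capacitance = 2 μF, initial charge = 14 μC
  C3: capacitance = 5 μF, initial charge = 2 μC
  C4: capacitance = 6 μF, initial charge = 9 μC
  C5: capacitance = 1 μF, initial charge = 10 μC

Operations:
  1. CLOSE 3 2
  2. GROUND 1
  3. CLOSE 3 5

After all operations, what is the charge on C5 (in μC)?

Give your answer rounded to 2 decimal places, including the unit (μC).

Initial: C1(1μF, Q=11μC, V=11.00V), C2(2μF, Q=14μC, V=7.00V), C3(5μF, Q=2μC, V=0.40V), C4(6μF, Q=9μC, V=1.50V), C5(1μF, Q=10μC, V=10.00V)
Op 1: CLOSE 3-2: Q_total=16.00, C_total=7.00, V=2.29; Q3=11.43, Q2=4.57; dissipated=31.114
Op 2: GROUND 1: Q1=0; energy lost=60.500
Op 3: CLOSE 3-5: Q_total=21.43, C_total=6.00, V=3.57; Q3=17.86, Q5=3.57; dissipated=24.796
Final charges: Q1=0.00, Q2=4.57, Q3=17.86, Q4=9.00, Q5=3.57

Answer: 3.57 μC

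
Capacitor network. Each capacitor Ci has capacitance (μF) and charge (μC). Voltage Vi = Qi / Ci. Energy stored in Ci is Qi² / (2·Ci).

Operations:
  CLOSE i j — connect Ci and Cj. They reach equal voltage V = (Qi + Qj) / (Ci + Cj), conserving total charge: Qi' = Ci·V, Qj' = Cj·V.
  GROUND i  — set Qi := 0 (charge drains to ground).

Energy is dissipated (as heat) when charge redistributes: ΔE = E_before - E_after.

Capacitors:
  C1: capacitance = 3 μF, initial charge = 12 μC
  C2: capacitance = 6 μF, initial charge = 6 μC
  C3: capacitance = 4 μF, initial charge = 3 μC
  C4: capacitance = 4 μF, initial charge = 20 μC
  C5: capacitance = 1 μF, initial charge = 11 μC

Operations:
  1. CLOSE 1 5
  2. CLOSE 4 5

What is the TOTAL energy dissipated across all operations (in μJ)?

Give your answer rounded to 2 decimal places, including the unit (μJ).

Answer: 18.60 μJ

Derivation:
Initial: C1(3μF, Q=12μC, V=4.00V), C2(6μF, Q=6μC, V=1.00V), C3(4μF, Q=3μC, V=0.75V), C4(4μF, Q=20μC, V=5.00V), C5(1μF, Q=11μC, V=11.00V)
Op 1: CLOSE 1-5: Q_total=23.00, C_total=4.00, V=5.75; Q1=17.25, Q5=5.75; dissipated=18.375
Op 2: CLOSE 4-5: Q_total=25.75, C_total=5.00, V=5.15; Q4=20.60, Q5=5.15; dissipated=0.225
Total dissipated: 18.600 μJ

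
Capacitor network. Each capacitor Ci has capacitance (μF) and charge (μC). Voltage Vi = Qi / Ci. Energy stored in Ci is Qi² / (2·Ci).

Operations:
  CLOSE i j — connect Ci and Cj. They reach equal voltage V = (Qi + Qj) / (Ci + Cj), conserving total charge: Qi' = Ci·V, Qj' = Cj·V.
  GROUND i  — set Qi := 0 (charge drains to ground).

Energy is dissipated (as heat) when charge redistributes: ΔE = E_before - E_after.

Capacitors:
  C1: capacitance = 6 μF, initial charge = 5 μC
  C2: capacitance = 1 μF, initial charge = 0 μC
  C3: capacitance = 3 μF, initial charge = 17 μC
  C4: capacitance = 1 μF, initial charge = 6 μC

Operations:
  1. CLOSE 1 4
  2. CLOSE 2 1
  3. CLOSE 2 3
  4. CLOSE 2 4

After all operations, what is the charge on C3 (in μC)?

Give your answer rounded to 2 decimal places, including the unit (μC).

Initial: C1(6μF, Q=5μC, V=0.83V), C2(1μF, Q=0μC, V=0.00V), C3(3μF, Q=17μC, V=5.67V), C4(1μF, Q=6μC, V=6.00V)
Op 1: CLOSE 1-4: Q_total=11.00, C_total=7.00, V=1.57; Q1=9.43, Q4=1.57; dissipated=11.440
Op 2: CLOSE 2-1: Q_total=9.43, C_total=7.00, V=1.35; Q2=1.35, Q1=8.08; dissipated=1.058
Op 3: CLOSE 2-3: Q_total=18.35, C_total=4.00, V=4.59; Q2=4.59, Q3=13.76; dissipated=6.998
Op 4: CLOSE 2-4: Q_total=6.16, C_total=2.00, V=3.08; Q2=3.08, Q4=3.08; dissipated=2.273
Final charges: Q1=8.08, Q2=3.08, Q3=13.76, Q4=3.08

Answer: 13.76 μC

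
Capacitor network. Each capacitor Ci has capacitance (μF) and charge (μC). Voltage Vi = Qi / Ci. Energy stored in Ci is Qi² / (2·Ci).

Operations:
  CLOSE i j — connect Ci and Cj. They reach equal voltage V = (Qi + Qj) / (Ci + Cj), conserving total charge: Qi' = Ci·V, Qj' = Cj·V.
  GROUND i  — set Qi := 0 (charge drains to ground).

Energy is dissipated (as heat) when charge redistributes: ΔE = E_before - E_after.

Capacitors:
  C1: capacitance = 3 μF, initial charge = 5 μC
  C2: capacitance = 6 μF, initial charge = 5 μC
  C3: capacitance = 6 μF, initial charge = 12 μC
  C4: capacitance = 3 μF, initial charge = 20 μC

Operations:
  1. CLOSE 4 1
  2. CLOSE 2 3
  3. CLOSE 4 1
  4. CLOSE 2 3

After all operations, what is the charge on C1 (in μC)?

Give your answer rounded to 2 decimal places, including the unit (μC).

Initial: C1(3μF, Q=5μC, V=1.67V), C2(6μF, Q=5μC, V=0.83V), C3(6μF, Q=12μC, V=2.00V), C4(3μF, Q=20μC, V=6.67V)
Op 1: CLOSE 4-1: Q_total=25.00, C_total=6.00, V=4.17; Q4=12.50, Q1=12.50; dissipated=18.750
Op 2: CLOSE 2-3: Q_total=17.00, C_total=12.00, V=1.42; Q2=8.50, Q3=8.50; dissipated=2.042
Op 3: CLOSE 4-1: Q_total=25.00, C_total=6.00, V=4.17; Q4=12.50, Q1=12.50; dissipated=0.000
Op 4: CLOSE 2-3: Q_total=17.00, C_total=12.00, V=1.42; Q2=8.50, Q3=8.50; dissipated=0.000
Final charges: Q1=12.50, Q2=8.50, Q3=8.50, Q4=12.50

Answer: 12.50 μC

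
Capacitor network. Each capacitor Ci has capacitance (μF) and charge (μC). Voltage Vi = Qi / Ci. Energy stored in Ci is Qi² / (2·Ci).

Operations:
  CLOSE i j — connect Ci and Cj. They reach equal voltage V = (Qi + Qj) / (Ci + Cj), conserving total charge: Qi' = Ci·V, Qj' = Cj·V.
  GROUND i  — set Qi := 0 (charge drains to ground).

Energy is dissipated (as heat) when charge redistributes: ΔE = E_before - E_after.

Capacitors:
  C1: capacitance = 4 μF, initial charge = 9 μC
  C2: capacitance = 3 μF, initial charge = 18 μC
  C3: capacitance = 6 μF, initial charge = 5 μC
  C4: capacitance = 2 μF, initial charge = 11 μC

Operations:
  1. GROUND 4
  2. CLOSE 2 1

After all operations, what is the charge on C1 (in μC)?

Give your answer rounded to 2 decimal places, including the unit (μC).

Answer: 15.43 μC

Derivation:
Initial: C1(4μF, Q=9μC, V=2.25V), C2(3μF, Q=18μC, V=6.00V), C3(6μF, Q=5μC, V=0.83V), C4(2μF, Q=11μC, V=5.50V)
Op 1: GROUND 4: Q4=0; energy lost=30.250
Op 2: CLOSE 2-1: Q_total=27.00, C_total=7.00, V=3.86; Q2=11.57, Q1=15.43; dissipated=12.054
Final charges: Q1=15.43, Q2=11.57, Q3=5.00, Q4=0.00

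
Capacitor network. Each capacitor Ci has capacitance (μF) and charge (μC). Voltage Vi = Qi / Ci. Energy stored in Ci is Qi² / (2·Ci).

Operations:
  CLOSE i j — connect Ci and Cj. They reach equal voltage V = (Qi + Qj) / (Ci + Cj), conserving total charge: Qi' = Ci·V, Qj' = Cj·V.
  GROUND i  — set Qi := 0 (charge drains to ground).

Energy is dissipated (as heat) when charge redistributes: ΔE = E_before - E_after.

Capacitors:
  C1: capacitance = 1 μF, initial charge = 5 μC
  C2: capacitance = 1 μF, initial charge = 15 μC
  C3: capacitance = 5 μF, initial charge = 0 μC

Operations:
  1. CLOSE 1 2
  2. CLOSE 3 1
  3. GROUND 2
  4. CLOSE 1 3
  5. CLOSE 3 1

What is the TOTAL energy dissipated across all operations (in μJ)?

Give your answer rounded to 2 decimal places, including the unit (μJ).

Initial: C1(1μF, Q=5μC, V=5.00V), C2(1μF, Q=15μC, V=15.00V), C3(5μF, Q=0μC, V=0.00V)
Op 1: CLOSE 1-2: Q_total=20.00, C_total=2.00, V=10.00; Q1=10.00, Q2=10.00; dissipated=25.000
Op 2: CLOSE 3-1: Q_total=10.00, C_total=6.00, V=1.67; Q3=8.33, Q1=1.67; dissipated=41.667
Op 3: GROUND 2: Q2=0; energy lost=50.000
Op 4: CLOSE 1-3: Q_total=10.00, C_total=6.00, V=1.67; Q1=1.67, Q3=8.33; dissipated=0.000
Op 5: CLOSE 3-1: Q_total=10.00, C_total=6.00, V=1.67; Q3=8.33, Q1=1.67; dissipated=0.000
Total dissipated: 116.667 μJ

Answer: 116.67 μJ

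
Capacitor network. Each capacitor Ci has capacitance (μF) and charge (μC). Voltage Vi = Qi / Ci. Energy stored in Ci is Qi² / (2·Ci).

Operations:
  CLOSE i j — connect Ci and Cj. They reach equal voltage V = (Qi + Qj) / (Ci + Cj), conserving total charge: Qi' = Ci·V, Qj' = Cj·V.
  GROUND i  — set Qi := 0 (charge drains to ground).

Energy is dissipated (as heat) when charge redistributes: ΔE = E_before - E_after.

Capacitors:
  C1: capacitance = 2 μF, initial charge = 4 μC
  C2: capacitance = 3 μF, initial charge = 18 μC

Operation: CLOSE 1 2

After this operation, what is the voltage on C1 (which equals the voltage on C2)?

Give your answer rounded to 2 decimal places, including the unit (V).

Initial: C1(2μF, Q=4μC, V=2.00V), C2(3μF, Q=18μC, V=6.00V)
Op 1: CLOSE 1-2: Q_total=22.00, C_total=5.00, V=4.40; Q1=8.80, Q2=13.20; dissipated=9.600

Answer: 4.40 V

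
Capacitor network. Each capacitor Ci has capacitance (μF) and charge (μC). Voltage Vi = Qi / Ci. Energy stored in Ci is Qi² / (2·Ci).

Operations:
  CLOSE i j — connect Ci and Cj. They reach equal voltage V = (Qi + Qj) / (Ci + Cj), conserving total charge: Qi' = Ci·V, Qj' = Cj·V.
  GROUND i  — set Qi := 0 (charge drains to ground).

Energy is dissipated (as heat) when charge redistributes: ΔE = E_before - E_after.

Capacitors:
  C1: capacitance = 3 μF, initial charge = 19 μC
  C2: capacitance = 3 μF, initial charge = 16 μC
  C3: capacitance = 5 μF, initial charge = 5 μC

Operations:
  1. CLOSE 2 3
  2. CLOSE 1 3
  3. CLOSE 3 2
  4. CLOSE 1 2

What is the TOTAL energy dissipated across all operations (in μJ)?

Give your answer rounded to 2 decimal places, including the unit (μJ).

Initial: C1(3μF, Q=19μC, V=6.33V), C2(3μF, Q=16μC, V=5.33V), C3(5μF, Q=5μC, V=1.00V)
Op 1: CLOSE 2-3: Q_total=21.00, C_total=8.00, V=2.62; Q2=7.88, Q3=13.12; dissipated=17.604
Op 2: CLOSE 1-3: Q_total=32.12, C_total=8.00, V=4.02; Q1=12.05, Q3=20.08; dissipated=12.892
Op 3: CLOSE 3-2: Q_total=27.95, C_total=8.00, V=3.49; Q3=17.47, Q2=10.48; dissipated=1.813
Op 4: CLOSE 1-2: Q_total=22.53, C_total=6.00, V=3.75; Q1=11.26, Q2=11.26; dissipated=0.204
Total dissipated: 32.513 μJ

Answer: 32.51 μJ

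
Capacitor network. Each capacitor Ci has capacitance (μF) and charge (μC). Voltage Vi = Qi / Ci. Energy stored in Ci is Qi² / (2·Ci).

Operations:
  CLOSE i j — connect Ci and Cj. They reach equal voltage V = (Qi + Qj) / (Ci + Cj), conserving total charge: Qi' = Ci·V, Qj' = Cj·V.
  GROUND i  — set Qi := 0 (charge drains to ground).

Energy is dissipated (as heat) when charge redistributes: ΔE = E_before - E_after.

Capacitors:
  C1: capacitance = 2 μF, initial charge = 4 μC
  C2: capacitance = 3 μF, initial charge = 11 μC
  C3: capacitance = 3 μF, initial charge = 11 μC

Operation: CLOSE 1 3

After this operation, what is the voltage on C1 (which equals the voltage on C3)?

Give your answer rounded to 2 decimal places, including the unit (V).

Initial: C1(2μF, Q=4μC, V=2.00V), C2(3μF, Q=11μC, V=3.67V), C3(3μF, Q=11μC, V=3.67V)
Op 1: CLOSE 1-3: Q_total=15.00, C_total=5.00, V=3.00; Q1=6.00, Q3=9.00; dissipated=1.667

Answer: 3.00 V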